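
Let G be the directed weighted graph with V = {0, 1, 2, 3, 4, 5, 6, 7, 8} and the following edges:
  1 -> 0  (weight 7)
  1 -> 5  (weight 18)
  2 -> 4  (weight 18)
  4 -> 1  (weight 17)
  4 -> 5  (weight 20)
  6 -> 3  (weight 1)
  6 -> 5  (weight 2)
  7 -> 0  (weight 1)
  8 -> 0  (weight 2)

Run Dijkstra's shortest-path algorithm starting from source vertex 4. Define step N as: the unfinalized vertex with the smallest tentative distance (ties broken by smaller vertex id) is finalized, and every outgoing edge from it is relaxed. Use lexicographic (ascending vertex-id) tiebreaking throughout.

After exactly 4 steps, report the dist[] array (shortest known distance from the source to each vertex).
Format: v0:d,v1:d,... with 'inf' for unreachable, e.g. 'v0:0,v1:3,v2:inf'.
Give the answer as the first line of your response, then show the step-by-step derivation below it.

v0:24,v1:17,v2:inf,v3:inf,v4:0,v5:20,v6:inf,v7:inf,v8:inf

step 1: dist = v0:inf,v1:17,v2:inf,v3:inf,v4:0,v5:20,v6:inf,v7:inf,v8:inf
step 2: dist = v0:24,v1:17,v2:inf,v3:inf,v4:0,v5:20,v6:inf,v7:inf,v8:inf
step 3: dist = v0:24,v1:17,v2:inf,v3:inf,v4:0,v5:20,v6:inf,v7:inf,v8:inf
step 4: dist = v0:24,v1:17,v2:inf,v3:inf,v4:0,v5:20,v6:inf,v7:inf,v8:inf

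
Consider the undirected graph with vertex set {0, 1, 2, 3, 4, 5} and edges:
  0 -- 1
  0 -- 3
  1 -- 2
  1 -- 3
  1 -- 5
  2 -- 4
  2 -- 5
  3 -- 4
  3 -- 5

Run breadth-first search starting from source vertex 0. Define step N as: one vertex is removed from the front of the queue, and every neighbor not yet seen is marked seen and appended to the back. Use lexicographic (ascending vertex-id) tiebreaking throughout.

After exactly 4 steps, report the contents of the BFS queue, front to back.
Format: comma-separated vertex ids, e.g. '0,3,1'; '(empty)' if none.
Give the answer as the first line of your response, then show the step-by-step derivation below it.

5,4

step 1: dequeue 0; queue=[1,3]; order=0
step 2: dequeue 1; queue=[3,2,5]; order=0,1
step 3: dequeue 3; queue=[2,5,4]; order=0,1,3
step 4: dequeue 2; queue=[5,4]; order=0,1,3,2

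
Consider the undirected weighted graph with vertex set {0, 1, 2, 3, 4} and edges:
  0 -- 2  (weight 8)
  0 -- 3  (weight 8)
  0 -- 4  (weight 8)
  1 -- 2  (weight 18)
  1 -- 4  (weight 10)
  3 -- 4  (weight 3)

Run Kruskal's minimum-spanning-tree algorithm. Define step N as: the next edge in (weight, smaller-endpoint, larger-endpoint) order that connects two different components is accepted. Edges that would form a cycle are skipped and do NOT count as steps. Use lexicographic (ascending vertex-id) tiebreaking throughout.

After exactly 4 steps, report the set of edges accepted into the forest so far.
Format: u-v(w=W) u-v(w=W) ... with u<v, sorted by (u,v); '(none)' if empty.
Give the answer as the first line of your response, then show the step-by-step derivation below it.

0-2(w=8) 0-3(w=8) 1-4(w=10) 3-4(w=3)

step 1: add edge 3-4 (w=3); MST = {3-4(w=3)}
step 2: add edge 0-2 (w=8); MST = {0-2(w=8) 3-4(w=3)}
step 3: add edge 0-3 (w=8); MST = {0-2(w=8) 0-3(w=8) 3-4(w=3)}
step 4: add edge 1-4 (w=10); MST = {0-2(w=8) 0-3(w=8) 1-4(w=10) 3-4(w=3)}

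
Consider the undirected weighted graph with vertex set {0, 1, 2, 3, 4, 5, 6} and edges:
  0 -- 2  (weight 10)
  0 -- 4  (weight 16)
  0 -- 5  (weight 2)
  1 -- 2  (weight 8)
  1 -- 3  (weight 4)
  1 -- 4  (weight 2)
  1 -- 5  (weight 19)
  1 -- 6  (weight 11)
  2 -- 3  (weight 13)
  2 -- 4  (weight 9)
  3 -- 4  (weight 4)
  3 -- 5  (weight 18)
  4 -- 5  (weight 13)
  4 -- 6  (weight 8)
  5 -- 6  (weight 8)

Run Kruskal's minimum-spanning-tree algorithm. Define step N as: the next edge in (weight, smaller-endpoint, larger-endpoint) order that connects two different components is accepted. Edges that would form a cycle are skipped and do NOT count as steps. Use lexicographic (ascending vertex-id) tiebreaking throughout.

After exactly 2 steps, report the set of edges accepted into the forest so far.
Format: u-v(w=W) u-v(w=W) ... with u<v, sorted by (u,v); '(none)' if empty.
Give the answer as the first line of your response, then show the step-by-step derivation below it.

0-5(w=2) 1-4(w=2)

step 1: add edge 0-5 (w=2); MST = {0-5(w=2)}
step 2: add edge 1-4 (w=2); MST = {0-5(w=2) 1-4(w=2)}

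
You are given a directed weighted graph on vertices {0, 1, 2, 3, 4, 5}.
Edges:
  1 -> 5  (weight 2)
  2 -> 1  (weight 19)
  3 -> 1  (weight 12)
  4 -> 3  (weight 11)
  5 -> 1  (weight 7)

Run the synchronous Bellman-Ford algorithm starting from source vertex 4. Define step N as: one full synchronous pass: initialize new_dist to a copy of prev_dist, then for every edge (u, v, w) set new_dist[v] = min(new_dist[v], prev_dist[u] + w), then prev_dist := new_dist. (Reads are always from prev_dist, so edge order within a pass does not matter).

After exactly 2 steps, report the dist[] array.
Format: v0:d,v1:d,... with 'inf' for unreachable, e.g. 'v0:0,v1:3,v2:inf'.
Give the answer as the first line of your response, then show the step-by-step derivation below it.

v0:inf,v1:23,v2:inf,v3:11,v4:0,v5:inf

step 1: dist = v0:inf,v1:inf,v2:inf,v3:11,v4:0,v5:inf
step 2: dist = v0:inf,v1:23,v2:inf,v3:11,v4:0,v5:inf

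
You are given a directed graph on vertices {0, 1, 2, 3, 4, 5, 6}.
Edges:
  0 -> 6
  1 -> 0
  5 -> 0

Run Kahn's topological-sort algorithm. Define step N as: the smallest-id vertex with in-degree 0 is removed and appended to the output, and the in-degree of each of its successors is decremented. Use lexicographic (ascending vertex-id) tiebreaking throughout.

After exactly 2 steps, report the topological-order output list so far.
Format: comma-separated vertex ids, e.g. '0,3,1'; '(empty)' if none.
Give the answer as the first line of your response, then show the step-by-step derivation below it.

1,2

step 1: output 1; order=[1]; indeg=(1,0,0,0,0,0,1)
step 2: output 2; order=[1,2]; indeg=(1,0,0,0,0,0,1)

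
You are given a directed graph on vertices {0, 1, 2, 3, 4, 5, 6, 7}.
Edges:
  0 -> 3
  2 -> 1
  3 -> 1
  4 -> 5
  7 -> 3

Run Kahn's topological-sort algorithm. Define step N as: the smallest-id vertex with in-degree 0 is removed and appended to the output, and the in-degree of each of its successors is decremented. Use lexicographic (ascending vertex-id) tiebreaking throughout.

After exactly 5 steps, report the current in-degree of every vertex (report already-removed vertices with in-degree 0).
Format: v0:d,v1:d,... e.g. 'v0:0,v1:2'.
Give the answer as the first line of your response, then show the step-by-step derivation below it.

v0:0,v1:1,v2:0,v3:1,v4:0,v5:0,v6:0,v7:0

step 1: output 0; order=[0]; indeg=(0,2,0,1,0,1,0,0)
step 2: output 2; order=[0,2]; indeg=(0,1,0,1,0,1,0,0)
step 3: output 4; order=[0,2,4]; indeg=(0,1,0,1,0,0,0,0)
step 4: output 5; order=[0,2,4,5]; indeg=(0,1,0,1,0,0,0,0)
step 5: output 6; order=[0,2,4,5,6]; indeg=(0,1,0,1,0,0,0,0)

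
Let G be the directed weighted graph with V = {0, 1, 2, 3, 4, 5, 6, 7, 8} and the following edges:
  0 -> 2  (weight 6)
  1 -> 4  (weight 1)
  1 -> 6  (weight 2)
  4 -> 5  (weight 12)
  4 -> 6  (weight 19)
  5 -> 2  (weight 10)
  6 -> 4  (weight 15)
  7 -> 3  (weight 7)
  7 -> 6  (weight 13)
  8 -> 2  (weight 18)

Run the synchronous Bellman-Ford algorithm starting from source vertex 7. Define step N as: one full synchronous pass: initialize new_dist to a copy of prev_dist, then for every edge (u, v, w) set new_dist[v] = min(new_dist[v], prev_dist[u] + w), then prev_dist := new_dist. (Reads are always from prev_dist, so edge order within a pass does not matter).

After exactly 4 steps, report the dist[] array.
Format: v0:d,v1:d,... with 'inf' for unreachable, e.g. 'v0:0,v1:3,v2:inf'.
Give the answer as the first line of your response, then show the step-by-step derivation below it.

v0:inf,v1:inf,v2:50,v3:7,v4:28,v5:40,v6:13,v7:0,v8:inf

step 1: dist = v0:inf,v1:inf,v2:inf,v3:7,v4:inf,v5:inf,v6:13,v7:0,v8:inf
step 2: dist = v0:inf,v1:inf,v2:inf,v3:7,v4:28,v5:inf,v6:13,v7:0,v8:inf
step 3: dist = v0:inf,v1:inf,v2:inf,v3:7,v4:28,v5:40,v6:13,v7:0,v8:inf
step 4: dist = v0:inf,v1:inf,v2:50,v3:7,v4:28,v5:40,v6:13,v7:0,v8:inf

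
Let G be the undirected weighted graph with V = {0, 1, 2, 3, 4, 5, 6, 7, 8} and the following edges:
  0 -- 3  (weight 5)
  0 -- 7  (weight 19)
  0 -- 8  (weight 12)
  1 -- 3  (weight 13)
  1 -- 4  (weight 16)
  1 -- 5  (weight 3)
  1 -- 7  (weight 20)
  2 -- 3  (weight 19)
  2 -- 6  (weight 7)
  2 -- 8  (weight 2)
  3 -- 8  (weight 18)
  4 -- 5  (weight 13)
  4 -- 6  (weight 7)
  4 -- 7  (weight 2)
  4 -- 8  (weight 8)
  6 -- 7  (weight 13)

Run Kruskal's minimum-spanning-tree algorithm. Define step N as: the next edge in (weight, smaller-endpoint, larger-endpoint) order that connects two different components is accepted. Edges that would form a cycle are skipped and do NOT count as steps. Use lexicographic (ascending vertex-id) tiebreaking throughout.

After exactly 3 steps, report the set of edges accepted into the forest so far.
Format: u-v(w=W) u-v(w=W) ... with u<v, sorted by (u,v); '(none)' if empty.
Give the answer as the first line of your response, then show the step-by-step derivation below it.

1-5(w=3) 2-8(w=2) 4-7(w=2)

step 1: add edge 2-8 (w=2); MST = {2-8(w=2)}
step 2: add edge 4-7 (w=2); MST = {2-8(w=2) 4-7(w=2)}
step 3: add edge 1-5 (w=3); MST = {1-5(w=3) 2-8(w=2) 4-7(w=2)}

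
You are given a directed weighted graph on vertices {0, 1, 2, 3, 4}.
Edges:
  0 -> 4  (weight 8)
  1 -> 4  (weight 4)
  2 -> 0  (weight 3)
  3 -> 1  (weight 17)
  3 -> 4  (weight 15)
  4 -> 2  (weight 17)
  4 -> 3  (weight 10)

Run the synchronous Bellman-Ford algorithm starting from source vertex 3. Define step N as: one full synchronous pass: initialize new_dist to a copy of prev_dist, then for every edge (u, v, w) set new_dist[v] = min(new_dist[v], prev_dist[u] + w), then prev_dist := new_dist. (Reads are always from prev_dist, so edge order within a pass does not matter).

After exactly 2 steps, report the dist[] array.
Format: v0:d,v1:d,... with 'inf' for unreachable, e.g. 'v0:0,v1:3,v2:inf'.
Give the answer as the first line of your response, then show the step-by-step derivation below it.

v0:inf,v1:17,v2:32,v3:0,v4:15

step 1: dist = v0:inf,v1:17,v2:inf,v3:0,v4:15
step 2: dist = v0:inf,v1:17,v2:32,v3:0,v4:15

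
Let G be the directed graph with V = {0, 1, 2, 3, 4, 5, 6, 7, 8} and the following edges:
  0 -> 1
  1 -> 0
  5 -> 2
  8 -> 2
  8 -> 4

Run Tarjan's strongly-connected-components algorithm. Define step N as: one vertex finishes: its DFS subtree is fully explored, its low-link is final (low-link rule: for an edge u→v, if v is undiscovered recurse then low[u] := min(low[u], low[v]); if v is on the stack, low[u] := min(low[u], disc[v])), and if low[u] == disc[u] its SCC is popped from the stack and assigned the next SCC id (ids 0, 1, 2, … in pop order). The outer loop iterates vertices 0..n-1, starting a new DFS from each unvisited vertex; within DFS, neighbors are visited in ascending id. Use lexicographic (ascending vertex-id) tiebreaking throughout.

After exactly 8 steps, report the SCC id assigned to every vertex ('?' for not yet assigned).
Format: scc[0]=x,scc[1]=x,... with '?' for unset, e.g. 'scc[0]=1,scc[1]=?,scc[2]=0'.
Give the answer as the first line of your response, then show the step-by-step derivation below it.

scc[0]=0,scc[1]=0,scc[2]=1,scc[3]=2,scc[4]=3,scc[5]=4,scc[6]=5,scc[7]=6,scc[8]=?

step 1: low=(low[0]=0,low[1]=0,low[2]=?,low[3]=?,low[4]=?,low[5]=?,low[6]=?,low[7]=?,low[8]=?); scc=(scc[0]=?,scc[1]=?,scc[2]=?,scc[3]=?,scc[4]=?,scc[5]=?,scc[6]=?,scc[7]=?,scc[8]=?)
step 2: low=(low[0]=0,low[1]=0,low[2]=?,low[3]=?,low[4]=?,low[5]=?,low[6]=?,low[7]=?,low[8]=?); scc=(scc[0]=0,scc[1]=0,scc[2]=?,scc[3]=?,scc[4]=?,scc[5]=?,scc[6]=?,scc[7]=?,scc[8]=?)
step 3: low=(low[0]=0,low[1]=0,low[2]=2,low[3]=?,low[4]=?,low[5]=?,low[6]=?,low[7]=?,low[8]=?); scc=(scc[0]=0,scc[1]=0,scc[2]=1,scc[3]=?,scc[4]=?,scc[5]=?,scc[6]=?,scc[7]=?,scc[8]=?)
step 4: low=(low[0]=0,low[1]=0,low[2]=2,low[3]=3,low[4]=?,low[5]=?,low[6]=?,low[7]=?,low[8]=?); scc=(scc[0]=0,scc[1]=0,scc[2]=1,scc[3]=2,scc[4]=?,scc[5]=?,scc[6]=?,scc[7]=?,scc[8]=?)
step 5: low=(low[0]=0,low[1]=0,low[2]=2,low[3]=3,low[4]=4,low[5]=?,low[6]=?,low[7]=?,low[8]=?); scc=(scc[0]=0,scc[1]=0,scc[2]=1,scc[3]=2,scc[4]=3,scc[5]=?,scc[6]=?,scc[7]=?,scc[8]=?)
step 6: low=(low[0]=0,low[1]=0,low[2]=2,low[3]=3,low[4]=4,low[5]=5,low[6]=?,low[7]=?,low[8]=?); scc=(scc[0]=0,scc[1]=0,scc[2]=1,scc[3]=2,scc[4]=3,scc[5]=4,scc[6]=?,scc[7]=?,scc[8]=?)
step 7: low=(low[0]=0,low[1]=0,low[2]=2,low[3]=3,low[4]=4,low[5]=5,low[6]=6,low[7]=?,low[8]=?); scc=(scc[0]=0,scc[1]=0,scc[2]=1,scc[3]=2,scc[4]=3,scc[5]=4,scc[6]=5,scc[7]=?,scc[8]=?)
step 8: low=(low[0]=0,low[1]=0,low[2]=2,low[3]=3,low[4]=4,low[5]=5,low[6]=6,low[7]=7,low[8]=?); scc=(scc[0]=0,scc[1]=0,scc[2]=1,scc[3]=2,scc[4]=3,scc[5]=4,scc[6]=5,scc[7]=6,scc[8]=?)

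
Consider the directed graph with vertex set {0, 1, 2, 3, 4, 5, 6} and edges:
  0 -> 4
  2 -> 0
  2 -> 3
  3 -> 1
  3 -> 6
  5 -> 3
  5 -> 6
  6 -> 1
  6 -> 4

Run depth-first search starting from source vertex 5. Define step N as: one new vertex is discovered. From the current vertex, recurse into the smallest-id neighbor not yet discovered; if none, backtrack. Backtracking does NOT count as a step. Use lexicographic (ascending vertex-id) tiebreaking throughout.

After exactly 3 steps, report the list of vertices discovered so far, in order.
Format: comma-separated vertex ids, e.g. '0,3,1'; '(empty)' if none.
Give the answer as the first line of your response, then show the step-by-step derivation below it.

5,3,1

step 1: discover 5; path=5; order=5
step 2: discover 3; path=5>3; order=5,3
step 3: discover 1; path=5>3>1; order=5,3,1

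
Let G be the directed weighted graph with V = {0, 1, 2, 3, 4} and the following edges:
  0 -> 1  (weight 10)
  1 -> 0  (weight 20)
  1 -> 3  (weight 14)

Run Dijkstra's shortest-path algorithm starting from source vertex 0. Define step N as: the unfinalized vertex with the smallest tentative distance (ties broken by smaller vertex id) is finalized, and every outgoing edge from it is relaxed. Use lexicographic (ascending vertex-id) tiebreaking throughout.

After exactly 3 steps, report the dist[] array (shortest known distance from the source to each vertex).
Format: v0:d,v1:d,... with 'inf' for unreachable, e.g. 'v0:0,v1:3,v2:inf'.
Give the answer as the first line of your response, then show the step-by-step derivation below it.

v0:0,v1:10,v2:inf,v3:24,v4:inf

step 1: dist = v0:0,v1:10,v2:inf,v3:inf,v4:inf
step 2: dist = v0:0,v1:10,v2:inf,v3:24,v4:inf
step 3: dist = v0:0,v1:10,v2:inf,v3:24,v4:inf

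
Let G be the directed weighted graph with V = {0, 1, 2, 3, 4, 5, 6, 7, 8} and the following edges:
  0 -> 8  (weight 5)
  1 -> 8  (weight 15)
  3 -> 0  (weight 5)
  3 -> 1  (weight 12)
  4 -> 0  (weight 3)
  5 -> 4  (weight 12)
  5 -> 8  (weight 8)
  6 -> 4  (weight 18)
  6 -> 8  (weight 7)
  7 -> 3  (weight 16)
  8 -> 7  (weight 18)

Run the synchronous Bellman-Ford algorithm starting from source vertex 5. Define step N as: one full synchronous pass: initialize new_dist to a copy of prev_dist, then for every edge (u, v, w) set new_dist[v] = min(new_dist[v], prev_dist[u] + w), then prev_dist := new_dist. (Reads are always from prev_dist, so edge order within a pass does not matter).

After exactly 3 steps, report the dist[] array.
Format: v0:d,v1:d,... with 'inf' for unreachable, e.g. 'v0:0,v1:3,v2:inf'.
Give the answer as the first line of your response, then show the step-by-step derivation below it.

v0:15,v1:inf,v2:inf,v3:42,v4:12,v5:0,v6:inf,v7:26,v8:8

step 1: dist = v0:inf,v1:inf,v2:inf,v3:inf,v4:12,v5:0,v6:inf,v7:inf,v8:8
step 2: dist = v0:15,v1:inf,v2:inf,v3:inf,v4:12,v5:0,v6:inf,v7:26,v8:8
step 3: dist = v0:15,v1:inf,v2:inf,v3:42,v4:12,v5:0,v6:inf,v7:26,v8:8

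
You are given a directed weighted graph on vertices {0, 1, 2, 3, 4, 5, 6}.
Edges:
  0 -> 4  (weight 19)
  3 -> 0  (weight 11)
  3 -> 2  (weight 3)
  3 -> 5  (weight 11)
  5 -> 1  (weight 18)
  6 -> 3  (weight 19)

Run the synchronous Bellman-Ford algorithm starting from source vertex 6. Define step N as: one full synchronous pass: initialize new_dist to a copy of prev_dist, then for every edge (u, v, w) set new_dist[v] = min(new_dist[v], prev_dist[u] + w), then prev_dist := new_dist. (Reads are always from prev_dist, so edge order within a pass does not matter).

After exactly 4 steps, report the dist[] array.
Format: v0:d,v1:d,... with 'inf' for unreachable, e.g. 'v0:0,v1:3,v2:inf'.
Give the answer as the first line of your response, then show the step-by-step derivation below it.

v0:30,v1:48,v2:22,v3:19,v4:49,v5:30,v6:0

step 1: dist = v0:inf,v1:inf,v2:inf,v3:19,v4:inf,v5:inf,v6:0
step 2: dist = v0:30,v1:inf,v2:22,v3:19,v4:inf,v5:30,v6:0
step 3: dist = v0:30,v1:48,v2:22,v3:19,v4:49,v5:30,v6:0
step 4: dist = v0:30,v1:48,v2:22,v3:19,v4:49,v5:30,v6:0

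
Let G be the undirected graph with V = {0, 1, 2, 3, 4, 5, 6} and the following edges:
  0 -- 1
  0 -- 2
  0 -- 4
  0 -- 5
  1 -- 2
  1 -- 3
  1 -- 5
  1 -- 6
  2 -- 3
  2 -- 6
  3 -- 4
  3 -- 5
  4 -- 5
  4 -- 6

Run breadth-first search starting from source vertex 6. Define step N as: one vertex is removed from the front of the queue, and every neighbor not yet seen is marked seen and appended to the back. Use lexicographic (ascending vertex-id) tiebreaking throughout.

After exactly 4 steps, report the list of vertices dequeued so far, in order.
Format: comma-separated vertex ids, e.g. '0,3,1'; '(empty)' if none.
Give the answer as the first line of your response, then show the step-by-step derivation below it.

6,1,2,4

step 1: dequeue 6; queue=[1,2,4]; order=6
step 2: dequeue 1; queue=[2,4,0,3,5]; order=6,1
step 3: dequeue 2; queue=[4,0,3,5]; order=6,1,2
step 4: dequeue 4; queue=[0,3,5]; order=6,1,2,4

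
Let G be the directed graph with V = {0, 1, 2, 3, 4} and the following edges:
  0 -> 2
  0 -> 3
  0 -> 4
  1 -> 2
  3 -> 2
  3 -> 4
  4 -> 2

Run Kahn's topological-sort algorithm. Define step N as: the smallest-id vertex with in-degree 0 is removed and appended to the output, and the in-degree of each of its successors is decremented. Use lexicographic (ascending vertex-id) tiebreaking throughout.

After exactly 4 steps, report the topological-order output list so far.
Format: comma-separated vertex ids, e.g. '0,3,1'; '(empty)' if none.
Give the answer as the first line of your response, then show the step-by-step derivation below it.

0,1,3,4

step 1: output 0; order=[0]; indeg=(0,0,3,0,1)
step 2: output 1; order=[0,1]; indeg=(0,0,2,0,1)
step 3: output 3; order=[0,1,3]; indeg=(0,0,1,0,0)
step 4: output 4; order=[0,1,3,4]; indeg=(0,0,0,0,0)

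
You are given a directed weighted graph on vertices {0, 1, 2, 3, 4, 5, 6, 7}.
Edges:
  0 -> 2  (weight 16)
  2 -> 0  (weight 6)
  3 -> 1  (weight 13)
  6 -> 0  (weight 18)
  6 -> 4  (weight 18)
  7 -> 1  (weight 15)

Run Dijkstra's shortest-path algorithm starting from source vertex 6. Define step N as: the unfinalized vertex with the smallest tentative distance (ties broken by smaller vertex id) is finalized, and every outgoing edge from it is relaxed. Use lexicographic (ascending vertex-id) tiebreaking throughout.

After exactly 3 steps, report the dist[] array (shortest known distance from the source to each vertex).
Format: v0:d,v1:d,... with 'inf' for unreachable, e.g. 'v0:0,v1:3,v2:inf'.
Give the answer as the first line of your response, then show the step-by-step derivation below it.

v0:18,v1:inf,v2:34,v3:inf,v4:18,v5:inf,v6:0,v7:inf

step 1: dist = v0:18,v1:inf,v2:inf,v3:inf,v4:18,v5:inf,v6:0,v7:inf
step 2: dist = v0:18,v1:inf,v2:34,v3:inf,v4:18,v5:inf,v6:0,v7:inf
step 3: dist = v0:18,v1:inf,v2:34,v3:inf,v4:18,v5:inf,v6:0,v7:inf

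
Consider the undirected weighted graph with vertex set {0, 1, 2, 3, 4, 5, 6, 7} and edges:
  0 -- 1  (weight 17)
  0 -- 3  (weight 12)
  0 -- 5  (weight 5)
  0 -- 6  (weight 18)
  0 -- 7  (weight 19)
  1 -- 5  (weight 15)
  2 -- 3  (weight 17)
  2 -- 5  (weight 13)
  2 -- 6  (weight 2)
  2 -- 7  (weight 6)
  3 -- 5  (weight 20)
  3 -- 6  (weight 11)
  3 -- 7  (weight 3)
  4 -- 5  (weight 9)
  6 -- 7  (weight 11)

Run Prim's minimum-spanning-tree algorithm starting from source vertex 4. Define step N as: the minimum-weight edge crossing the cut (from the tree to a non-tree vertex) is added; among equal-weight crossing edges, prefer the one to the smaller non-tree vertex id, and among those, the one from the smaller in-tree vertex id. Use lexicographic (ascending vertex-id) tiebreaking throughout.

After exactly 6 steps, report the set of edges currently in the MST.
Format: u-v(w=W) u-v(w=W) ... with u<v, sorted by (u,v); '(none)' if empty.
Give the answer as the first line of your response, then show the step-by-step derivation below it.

0-3(w=12) 0-5(w=5) 2-6(w=2) 2-7(w=6) 3-7(w=3) 4-5(w=9)

step 1: add edge 4-5 (w=9); MST = {4-5(w=9)}
step 2: add edge 0-5 (w=5); MST = {0-5(w=5) 4-5(w=9)}
step 3: add edge 0-3 (w=12); MST = {0-3(w=12) 0-5(w=5) 4-5(w=9)}
step 4: add edge 3-7 (w=3); MST = {0-3(w=12) 0-5(w=5) 3-7(w=3) 4-5(w=9)}
step 5: add edge 2-7 (w=6); MST = {0-3(w=12) 0-5(w=5) 2-7(w=6) 3-7(w=3) 4-5(w=9)}
step 6: add edge 2-6 (w=2); MST = {0-3(w=12) 0-5(w=5) 2-6(w=2) 2-7(w=6) 3-7(w=3) 4-5(w=9)}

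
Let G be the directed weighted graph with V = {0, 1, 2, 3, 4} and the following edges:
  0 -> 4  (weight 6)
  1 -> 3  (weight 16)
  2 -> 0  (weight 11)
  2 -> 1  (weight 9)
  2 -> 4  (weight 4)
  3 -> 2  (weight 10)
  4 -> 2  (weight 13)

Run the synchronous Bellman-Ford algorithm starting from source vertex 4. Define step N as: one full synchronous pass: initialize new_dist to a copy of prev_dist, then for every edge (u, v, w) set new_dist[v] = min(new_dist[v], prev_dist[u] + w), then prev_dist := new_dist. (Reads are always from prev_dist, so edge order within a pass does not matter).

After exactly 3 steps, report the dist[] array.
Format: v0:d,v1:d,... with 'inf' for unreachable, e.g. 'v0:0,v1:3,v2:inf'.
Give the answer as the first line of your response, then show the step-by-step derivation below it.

v0:24,v1:22,v2:13,v3:38,v4:0

step 1: dist = v0:inf,v1:inf,v2:13,v3:inf,v4:0
step 2: dist = v0:24,v1:22,v2:13,v3:inf,v4:0
step 3: dist = v0:24,v1:22,v2:13,v3:38,v4:0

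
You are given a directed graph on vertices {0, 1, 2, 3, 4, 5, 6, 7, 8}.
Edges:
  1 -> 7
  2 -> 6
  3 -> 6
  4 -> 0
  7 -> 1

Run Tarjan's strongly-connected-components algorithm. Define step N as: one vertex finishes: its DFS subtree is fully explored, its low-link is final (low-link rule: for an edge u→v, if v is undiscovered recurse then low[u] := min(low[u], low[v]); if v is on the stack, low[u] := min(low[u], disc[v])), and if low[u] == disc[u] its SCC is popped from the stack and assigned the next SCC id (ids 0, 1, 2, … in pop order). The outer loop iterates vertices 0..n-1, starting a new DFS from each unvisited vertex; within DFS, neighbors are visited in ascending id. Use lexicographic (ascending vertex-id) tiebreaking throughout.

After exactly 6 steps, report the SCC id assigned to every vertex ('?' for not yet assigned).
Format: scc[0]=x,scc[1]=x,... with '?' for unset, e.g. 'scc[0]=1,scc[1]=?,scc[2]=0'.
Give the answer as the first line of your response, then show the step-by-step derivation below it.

scc[0]=0,scc[1]=1,scc[2]=3,scc[3]=4,scc[4]=?,scc[5]=?,scc[6]=2,scc[7]=1,scc[8]=?

step 1: low=(low[0]=0,low[1]=?,low[2]=?,low[3]=?,low[4]=?,low[5]=?,low[6]=?,low[7]=?,low[8]=?); scc=(scc[0]=0,scc[1]=?,scc[2]=?,scc[3]=?,scc[4]=?,scc[5]=?,scc[6]=?,scc[7]=?,scc[8]=?)
step 2: low=(low[0]=0,low[1]=1,low[2]=?,low[3]=?,low[4]=?,low[5]=?,low[6]=?,low[7]=1,low[8]=?); scc=(scc[0]=0,scc[1]=?,scc[2]=?,scc[3]=?,scc[4]=?,scc[5]=?,scc[6]=?,scc[7]=?,scc[8]=?)
step 3: low=(low[0]=0,low[1]=1,low[2]=?,low[3]=?,low[4]=?,low[5]=?,low[6]=?,low[7]=1,low[8]=?); scc=(scc[0]=0,scc[1]=1,scc[2]=?,scc[3]=?,scc[4]=?,scc[5]=?,scc[6]=?,scc[7]=1,scc[8]=?)
step 4: low=(low[0]=0,low[1]=1,low[2]=3,low[3]=?,low[4]=?,low[5]=?,low[6]=4,low[7]=1,low[8]=?); scc=(scc[0]=0,scc[1]=1,scc[2]=?,scc[3]=?,scc[4]=?,scc[5]=?,scc[6]=2,scc[7]=1,scc[8]=?)
step 5: low=(low[0]=0,low[1]=1,low[2]=3,low[3]=?,low[4]=?,low[5]=?,low[6]=4,low[7]=1,low[8]=?); scc=(scc[0]=0,scc[1]=1,scc[2]=3,scc[3]=?,scc[4]=?,scc[5]=?,scc[6]=2,scc[7]=1,scc[8]=?)
step 6: low=(low[0]=0,low[1]=1,low[2]=3,low[3]=5,low[4]=?,low[5]=?,low[6]=4,low[7]=1,low[8]=?); scc=(scc[0]=0,scc[1]=1,scc[2]=3,scc[3]=4,scc[4]=?,scc[5]=?,scc[6]=2,scc[7]=1,scc[8]=?)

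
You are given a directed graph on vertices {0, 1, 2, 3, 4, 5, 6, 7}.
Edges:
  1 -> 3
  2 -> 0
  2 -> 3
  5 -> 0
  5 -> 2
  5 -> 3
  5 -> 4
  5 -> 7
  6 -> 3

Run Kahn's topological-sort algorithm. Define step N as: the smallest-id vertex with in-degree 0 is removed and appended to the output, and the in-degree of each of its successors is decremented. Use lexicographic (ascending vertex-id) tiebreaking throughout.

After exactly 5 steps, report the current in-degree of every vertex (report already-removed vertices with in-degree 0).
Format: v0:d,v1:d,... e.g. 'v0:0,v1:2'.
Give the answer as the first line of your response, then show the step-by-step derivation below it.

v0:0,v1:0,v2:0,v3:1,v4:0,v5:0,v6:0,v7:0

step 1: output 1; order=[1]; indeg=(2,0,1,3,1,0,0,1)
step 2: output 5; order=[1,5]; indeg=(1,0,0,2,0,0,0,0)
step 3: output 2; order=[1,5,2]; indeg=(0,0,0,1,0,0,0,0)
step 4: output 0; order=[1,5,2,0]; indeg=(0,0,0,1,0,0,0,0)
step 5: output 4; order=[1,5,2,0,4]; indeg=(0,0,0,1,0,0,0,0)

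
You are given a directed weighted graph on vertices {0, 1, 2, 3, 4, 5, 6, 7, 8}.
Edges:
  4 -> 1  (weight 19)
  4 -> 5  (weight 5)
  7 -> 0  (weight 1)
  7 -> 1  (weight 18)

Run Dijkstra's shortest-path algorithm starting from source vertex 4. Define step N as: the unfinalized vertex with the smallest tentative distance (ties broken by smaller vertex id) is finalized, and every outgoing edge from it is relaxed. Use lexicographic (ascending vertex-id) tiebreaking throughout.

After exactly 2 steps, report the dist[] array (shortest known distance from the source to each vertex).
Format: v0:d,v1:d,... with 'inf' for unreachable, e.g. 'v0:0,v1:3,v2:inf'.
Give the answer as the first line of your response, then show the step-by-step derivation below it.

v0:inf,v1:19,v2:inf,v3:inf,v4:0,v5:5,v6:inf,v7:inf,v8:inf

step 1: dist = v0:inf,v1:19,v2:inf,v3:inf,v4:0,v5:5,v6:inf,v7:inf,v8:inf
step 2: dist = v0:inf,v1:19,v2:inf,v3:inf,v4:0,v5:5,v6:inf,v7:inf,v8:inf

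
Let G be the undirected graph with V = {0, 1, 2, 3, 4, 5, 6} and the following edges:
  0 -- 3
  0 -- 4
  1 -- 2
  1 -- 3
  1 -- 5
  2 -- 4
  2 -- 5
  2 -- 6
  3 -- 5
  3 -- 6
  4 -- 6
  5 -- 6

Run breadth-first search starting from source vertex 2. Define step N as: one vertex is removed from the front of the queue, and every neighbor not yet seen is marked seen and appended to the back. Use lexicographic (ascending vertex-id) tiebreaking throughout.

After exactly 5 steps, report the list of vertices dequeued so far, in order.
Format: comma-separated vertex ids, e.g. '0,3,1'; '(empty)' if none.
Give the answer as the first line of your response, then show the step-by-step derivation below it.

2,1,4,5,6

step 1: dequeue 2; queue=[1,4,5,6]; order=2
step 2: dequeue 1; queue=[4,5,6,3]; order=2,1
step 3: dequeue 4; queue=[5,6,3,0]; order=2,1,4
step 4: dequeue 5; queue=[6,3,0]; order=2,1,4,5
step 5: dequeue 6; queue=[3,0]; order=2,1,4,5,6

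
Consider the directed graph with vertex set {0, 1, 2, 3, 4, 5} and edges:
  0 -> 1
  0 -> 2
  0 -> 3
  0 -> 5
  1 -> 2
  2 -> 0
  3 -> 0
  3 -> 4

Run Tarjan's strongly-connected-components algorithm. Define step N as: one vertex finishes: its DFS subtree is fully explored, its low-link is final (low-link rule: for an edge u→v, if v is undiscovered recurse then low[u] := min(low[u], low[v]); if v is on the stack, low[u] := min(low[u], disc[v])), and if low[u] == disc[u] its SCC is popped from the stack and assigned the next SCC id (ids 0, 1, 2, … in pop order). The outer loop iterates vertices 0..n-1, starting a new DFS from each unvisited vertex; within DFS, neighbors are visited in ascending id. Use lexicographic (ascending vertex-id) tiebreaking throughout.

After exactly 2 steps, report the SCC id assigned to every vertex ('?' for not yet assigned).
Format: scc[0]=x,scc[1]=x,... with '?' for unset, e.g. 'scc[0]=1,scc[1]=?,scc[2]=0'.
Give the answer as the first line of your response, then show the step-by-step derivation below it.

scc[0]=?,scc[1]=?,scc[2]=?,scc[3]=?,scc[4]=?,scc[5]=?

step 1: low=(low[0]=0,low[1]=1,low[2]=0,low[3]=?,low[4]=?,low[5]=?); scc=(scc[0]=?,scc[1]=?,scc[2]=?,scc[3]=?,scc[4]=?,scc[5]=?)
step 2: low=(low[0]=0,low[1]=0,low[2]=0,low[3]=?,low[4]=?,low[5]=?); scc=(scc[0]=?,scc[1]=?,scc[2]=?,scc[3]=?,scc[4]=?,scc[5]=?)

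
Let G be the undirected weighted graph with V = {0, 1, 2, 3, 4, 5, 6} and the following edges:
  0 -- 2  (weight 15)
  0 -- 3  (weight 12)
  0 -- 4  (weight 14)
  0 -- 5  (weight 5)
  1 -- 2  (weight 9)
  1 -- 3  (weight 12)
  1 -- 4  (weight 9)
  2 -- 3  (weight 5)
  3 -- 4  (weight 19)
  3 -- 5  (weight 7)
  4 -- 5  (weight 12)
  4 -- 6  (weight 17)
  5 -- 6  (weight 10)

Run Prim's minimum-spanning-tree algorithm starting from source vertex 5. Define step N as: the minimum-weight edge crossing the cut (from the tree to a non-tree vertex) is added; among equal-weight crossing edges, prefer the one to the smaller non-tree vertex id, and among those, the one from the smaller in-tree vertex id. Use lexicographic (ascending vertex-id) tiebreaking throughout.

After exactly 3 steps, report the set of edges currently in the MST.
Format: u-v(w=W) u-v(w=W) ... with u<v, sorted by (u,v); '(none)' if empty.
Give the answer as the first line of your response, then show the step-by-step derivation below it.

0-5(w=5) 2-3(w=5) 3-5(w=7)

step 1: add edge 0-5 (w=5); MST = {0-5(w=5)}
step 2: add edge 3-5 (w=7); MST = {0-5(w=5) 3-5(w=7)}
step 3: add edge 2-3 (w=5); MST = {0-5(w=5) 2-3(w=5) 3-5(w=7)}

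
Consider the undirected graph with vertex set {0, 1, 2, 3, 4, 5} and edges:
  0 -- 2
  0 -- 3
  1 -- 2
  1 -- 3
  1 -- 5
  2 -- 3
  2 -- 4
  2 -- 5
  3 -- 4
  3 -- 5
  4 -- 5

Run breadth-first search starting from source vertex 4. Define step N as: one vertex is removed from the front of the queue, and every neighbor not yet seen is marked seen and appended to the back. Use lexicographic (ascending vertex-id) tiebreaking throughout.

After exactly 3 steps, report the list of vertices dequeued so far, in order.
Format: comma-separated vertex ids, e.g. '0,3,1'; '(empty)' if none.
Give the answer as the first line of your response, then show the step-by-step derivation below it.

4,2,3

step 1: dequeue 4; queue=[2,3,5]; order=4
step 2: dequeue 2; queue=[3,5,0,1]; order=4,2
step 3: dequeue 3; queue=[5,0,1]; order=4,2,3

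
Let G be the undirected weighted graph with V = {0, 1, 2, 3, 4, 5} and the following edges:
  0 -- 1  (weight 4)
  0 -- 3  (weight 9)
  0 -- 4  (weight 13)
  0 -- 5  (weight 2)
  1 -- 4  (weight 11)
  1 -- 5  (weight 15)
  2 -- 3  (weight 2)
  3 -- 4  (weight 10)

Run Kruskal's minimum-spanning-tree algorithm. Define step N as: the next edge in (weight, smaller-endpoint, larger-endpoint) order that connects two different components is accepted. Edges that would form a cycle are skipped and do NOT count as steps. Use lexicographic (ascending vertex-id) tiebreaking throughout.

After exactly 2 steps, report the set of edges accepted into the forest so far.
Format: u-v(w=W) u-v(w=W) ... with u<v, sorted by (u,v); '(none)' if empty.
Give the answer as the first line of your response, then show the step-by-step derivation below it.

0-5(w=2) 2-3(w=2)

step 1: add edge 0-5 (w=2); MST = {0-5(w=2)}
step 2: add edge 2-3 (w=2); MST = {0-5(w=2) 2-3(w=2)}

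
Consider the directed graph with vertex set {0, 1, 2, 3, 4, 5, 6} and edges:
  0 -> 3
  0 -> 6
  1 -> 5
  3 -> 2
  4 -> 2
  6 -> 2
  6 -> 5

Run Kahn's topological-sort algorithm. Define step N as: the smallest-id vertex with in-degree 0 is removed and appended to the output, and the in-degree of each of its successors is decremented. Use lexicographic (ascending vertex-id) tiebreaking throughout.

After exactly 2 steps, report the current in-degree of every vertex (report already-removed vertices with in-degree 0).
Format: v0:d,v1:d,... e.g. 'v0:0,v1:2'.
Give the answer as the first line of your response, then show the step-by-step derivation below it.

v0:0,v1:0,v2:3,v3:0,v4:0,v5:1,v6:0

step 1: output 0; order=[0]; indeg=(0,0,3,0,0,2,0)
step 2: output 1; order=[0,1]; indeg=(0,0,3,0,0,1,0)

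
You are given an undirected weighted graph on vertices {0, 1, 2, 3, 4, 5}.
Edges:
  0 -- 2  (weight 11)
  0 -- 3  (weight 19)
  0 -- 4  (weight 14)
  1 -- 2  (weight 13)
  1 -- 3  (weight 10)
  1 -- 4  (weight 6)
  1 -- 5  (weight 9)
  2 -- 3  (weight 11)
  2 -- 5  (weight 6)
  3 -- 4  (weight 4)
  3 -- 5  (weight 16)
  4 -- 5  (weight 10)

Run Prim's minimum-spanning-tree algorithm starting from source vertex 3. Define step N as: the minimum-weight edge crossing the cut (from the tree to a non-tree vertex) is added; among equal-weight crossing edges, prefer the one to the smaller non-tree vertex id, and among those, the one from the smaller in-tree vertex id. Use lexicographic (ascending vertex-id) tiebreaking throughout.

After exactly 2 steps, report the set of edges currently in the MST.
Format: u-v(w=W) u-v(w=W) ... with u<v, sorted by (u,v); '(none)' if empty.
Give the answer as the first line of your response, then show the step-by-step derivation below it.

1-4(w=6) 3-4(w=4)

step 1: add edge 3-4 (w=4); MST = {3-4(w=4)}
step 2: add edge 1-4 (w=6); MST = {1-4(w=6) 3-4(w=4)}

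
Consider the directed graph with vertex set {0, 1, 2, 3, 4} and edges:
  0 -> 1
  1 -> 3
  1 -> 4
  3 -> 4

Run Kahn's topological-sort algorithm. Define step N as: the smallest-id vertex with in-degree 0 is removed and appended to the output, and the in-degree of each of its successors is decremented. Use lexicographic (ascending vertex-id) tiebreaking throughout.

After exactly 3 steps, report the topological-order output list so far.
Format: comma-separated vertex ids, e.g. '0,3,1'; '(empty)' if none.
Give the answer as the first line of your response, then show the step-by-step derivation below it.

0,1,2

step 1: output 0; order=[0]; indeg=(0,0,0,1,2)
step 2: output 1; order=[0,1]; indeg=(0,0,0,0,1)
step 3: output 2; order=[0,1,2]; indeg=(0,0,0,0,1)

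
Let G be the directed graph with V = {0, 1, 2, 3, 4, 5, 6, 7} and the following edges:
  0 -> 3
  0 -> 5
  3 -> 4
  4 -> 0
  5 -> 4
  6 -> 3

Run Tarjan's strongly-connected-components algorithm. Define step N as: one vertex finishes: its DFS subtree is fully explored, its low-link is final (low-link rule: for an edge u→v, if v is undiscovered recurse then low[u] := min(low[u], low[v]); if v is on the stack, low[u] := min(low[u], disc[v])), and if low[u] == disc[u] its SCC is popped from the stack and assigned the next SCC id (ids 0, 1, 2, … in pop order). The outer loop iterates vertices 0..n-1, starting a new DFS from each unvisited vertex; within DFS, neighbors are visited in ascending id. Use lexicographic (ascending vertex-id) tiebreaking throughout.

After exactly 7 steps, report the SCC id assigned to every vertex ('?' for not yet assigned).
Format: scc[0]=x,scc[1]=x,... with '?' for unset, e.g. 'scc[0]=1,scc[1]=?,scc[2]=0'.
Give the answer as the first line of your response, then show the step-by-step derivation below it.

scc[0]=0,scc[1]=1,scc[2]=2,scc[3]=0,scc[4]=0,scc[5]=0,scc[6]=3,scc[7]=?

step 1: low=(low[0]=0,low[1]=?,low[2]=?,low[3]=1,low[4]=0,low[5]=?,low[6]=?,low[7]=?); scc=(scc[0]=?,scc[1]=?,scc[2]=?,scc[3]=?,scc[4]=?,scc[5]=?,scc[6]=?,scc[7]=?)
step 2: low=(low[0]=0,low[1]=?,low[2]=?,low[3]=0,low[4]=0,low[5]=?,low[6]=?,low[7]=?); scc=(scc[0]=?,scc[1]=?,scc[2]=?,scc[3]=?,scc[4]=?,scc[5]=?,scc[6]=?,scc[7]=?)
step 3: low=(low[0]=0,low[1]=?,low[2]=?,low[3]=0,low[4]=0,low[5]=2,low[6]=?,low[7]=?); scc=(scc[0]=?,scc[1]=?,scc[2]=?,scc[3]=?,scc[4]=?,scc[5]=?,scc[6]=?,scc[7]=?)
step 4: low=(low[0]=0,low[1]=?,low[2]=?,low[3]=0,low[4]=0,low[5]=2,low[6]=?,low[7]=?); scc=(scc[0]=0,scc[1]=?,scc[2]=?,scc[3]=0,scc[4]=0,scc[5]=0,scc[6]=?,scc[7]=?)
step 5: low=(low[0]=0,low[1]=4,low[2]=?,low[3]=0,low[4]=0,low[5]=2,low[6]=?,low[7]=?); scc=(scc[0]=0,scc[1]=1,scc[2]=?,scc[3]=0,scc[4]=0,scc[5]=0,scc[6]=?,scc[7]=?)
step 6: low=(low[0]=0,low[1]=4,low[2]=5,low[3]=0,low[4]=0,low[5]=2,low[6]=?,low[7]=?); scc=(scc[0]=0,scc[1]=1,scc[2]=2,scc[3]=0,scc[4]=0,scc[5]=0,scc[6]=?,scc[7]=?)
step 7: low=(low[0]=0,low[1]=4,low[2]=5,low[3]=0,low[4]=0,low[5]=2,low[6]=6,low[7]=?); scc=(scc[0]=0,scc[1]=1,scc[2]=2,scc[3]=0,scc[4]=0,scc[5]=0,scc[6]=3,scc[7]=?)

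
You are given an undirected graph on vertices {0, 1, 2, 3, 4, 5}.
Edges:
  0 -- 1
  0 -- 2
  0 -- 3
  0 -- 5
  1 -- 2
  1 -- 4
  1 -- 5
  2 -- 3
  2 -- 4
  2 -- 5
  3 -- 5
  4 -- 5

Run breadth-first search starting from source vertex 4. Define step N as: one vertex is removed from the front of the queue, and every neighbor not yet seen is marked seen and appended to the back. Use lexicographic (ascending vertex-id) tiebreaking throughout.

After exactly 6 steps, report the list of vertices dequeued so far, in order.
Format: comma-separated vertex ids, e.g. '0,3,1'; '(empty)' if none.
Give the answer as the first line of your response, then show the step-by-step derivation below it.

4,1,2,5,0,3

step 1: dequeue 4; queue=[1,2,5]; order=4
step 2: dequeue 1; queue=[2,5,0]; order=4,1
step 3: dequeue 2; queue=[5,0,3]; order=4,1,2
step 4: dequeue 5; queue=[0,3]; order=4,1,2,5
step 5: dequeue 0; queue=[3]; order=4,1,2,5,0
step 6: dequeue 3; queue=[(empty)]; order=4,1,2,5,0,3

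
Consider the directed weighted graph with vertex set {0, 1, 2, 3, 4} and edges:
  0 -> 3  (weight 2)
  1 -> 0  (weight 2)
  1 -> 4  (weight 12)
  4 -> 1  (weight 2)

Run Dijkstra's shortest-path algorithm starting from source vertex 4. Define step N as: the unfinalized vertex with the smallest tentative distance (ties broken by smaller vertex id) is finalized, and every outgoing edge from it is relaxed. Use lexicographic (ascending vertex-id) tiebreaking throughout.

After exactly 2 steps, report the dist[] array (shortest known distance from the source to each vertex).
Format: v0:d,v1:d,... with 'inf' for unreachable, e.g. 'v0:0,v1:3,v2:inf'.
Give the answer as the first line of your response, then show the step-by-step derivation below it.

v0:4,v1:2,v2:inf,v3:inf,v4:0

step 1: dist = v0:inf,v1:2,v2:inf,v3:inf,v4:0
step 2: dist = v0:4,v1:2,v2:inf,v3:inf,v4:0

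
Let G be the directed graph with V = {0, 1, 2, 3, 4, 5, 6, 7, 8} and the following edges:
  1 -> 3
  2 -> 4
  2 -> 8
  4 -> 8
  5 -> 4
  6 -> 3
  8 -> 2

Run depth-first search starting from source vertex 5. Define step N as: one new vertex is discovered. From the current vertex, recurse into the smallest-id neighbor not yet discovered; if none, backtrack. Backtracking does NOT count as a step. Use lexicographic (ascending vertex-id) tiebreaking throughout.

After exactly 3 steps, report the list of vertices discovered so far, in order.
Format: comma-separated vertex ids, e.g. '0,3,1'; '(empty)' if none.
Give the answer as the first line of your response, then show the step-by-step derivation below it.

5,4,8

step 1: discover 5; path=5; order=5
step 2: discover 4; path=5>4; order=5,4
step 3: discover 8; path=5>4>8; order=5,4,8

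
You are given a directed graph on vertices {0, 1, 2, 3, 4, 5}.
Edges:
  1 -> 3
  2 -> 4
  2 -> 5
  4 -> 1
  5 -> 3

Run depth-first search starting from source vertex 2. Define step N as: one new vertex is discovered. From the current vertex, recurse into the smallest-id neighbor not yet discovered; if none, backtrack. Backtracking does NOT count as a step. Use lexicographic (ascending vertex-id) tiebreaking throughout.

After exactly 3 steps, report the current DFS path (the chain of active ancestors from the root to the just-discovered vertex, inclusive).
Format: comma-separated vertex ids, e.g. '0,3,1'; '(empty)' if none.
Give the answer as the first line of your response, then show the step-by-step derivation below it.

2,4,1

step 1: discover 2; path=2; order=2
step 2: discover 4; path=2>4; order=2,4
step 3: discover 1; path=2>4>1; order=2,4,1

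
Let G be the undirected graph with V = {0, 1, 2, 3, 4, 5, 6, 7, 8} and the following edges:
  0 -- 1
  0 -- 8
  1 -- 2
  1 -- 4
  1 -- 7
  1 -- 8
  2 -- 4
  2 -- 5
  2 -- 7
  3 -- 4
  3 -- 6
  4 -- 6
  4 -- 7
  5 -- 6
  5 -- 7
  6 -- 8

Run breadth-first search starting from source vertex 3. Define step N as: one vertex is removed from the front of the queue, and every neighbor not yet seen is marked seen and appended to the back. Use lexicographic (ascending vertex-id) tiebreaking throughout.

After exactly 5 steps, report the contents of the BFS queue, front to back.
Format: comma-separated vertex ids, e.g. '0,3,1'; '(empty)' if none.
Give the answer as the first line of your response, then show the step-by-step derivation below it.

7,5,8,0

step 1: dequeue 3; queue=[4,6]; order=3
step 2: dequeue 4; queue=[6,1,2,7]; order=3,4
step 3: dequeue 6; queue=[1,2,7,5,8]; order=3,4,6
step 4: dequeue 1; queue=[2,7,5,8,0]; order=3,4,6,1
step 5: dequeue 2; queue=[7,5,8,0]; order=3,4,6,1,2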